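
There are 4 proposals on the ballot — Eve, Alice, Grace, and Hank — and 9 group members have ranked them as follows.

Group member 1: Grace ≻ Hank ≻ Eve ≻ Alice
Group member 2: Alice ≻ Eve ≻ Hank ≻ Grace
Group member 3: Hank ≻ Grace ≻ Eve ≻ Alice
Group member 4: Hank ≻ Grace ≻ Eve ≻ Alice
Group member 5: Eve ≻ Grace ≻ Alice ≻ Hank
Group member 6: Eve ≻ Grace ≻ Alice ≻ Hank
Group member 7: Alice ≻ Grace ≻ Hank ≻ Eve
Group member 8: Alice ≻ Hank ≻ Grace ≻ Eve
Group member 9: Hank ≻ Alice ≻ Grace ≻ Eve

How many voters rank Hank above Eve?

Ballots ranking Hank above Eve: 6.
Ballots ranking Eve above Hank: 3.
So 6 of 9 voters prefer Hank to Eve.

6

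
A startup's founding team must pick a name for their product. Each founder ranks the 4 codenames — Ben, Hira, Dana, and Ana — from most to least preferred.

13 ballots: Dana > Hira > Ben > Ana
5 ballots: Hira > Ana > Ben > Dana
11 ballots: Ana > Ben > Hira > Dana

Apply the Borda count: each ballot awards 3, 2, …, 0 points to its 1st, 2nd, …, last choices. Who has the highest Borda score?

Borda scores:
  Ben: 13·1 + 5·1 + 11·2 = 40
  Hira: 13·2 + 5·3 + 11·1 = 52
  Dana: 13·3 + 5·0 + 11·0 = 39
  Ana: 13·0 + 5·2 + 11·3 = 43
Hira has the highest total.

Hira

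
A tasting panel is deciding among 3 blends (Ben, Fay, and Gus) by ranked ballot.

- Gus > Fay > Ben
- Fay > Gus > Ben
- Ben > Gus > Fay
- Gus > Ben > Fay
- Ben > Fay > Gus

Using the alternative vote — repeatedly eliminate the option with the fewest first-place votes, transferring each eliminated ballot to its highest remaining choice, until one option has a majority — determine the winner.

Gus

Round 1: Ben 2, Gus 2, Fay 1. Fay has the fewest and is eliminated.
Round 2: Gus 3, Ben 2. Gus has a majority.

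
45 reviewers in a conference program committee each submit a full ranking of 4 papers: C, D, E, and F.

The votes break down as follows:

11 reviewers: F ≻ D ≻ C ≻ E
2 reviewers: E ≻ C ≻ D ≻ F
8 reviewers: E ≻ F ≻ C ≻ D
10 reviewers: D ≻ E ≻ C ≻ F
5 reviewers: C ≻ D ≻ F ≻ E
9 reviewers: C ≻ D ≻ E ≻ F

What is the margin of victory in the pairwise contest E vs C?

Ballots ranking E above C: 2+8+10 = 20.
Ballots ranking C above E: 11+5+9 = 25.
C wins 25–20, a margin of 5.

5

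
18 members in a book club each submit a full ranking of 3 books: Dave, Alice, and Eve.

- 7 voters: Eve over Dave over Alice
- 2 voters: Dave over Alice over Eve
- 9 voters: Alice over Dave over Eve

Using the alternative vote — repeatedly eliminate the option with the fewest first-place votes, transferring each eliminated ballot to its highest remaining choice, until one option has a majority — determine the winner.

Alice

Round 1: Alice 9, Eve 7, Dave 2. Dave has the fewest and is eliminated.
Round 2: Alice 11, Eve 7. Alice has a majority.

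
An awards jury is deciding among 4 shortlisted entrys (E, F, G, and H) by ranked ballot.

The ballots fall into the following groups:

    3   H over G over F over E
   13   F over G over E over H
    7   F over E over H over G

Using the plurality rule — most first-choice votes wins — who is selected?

F

First-place vote totals:
  E: 0
  F: 20
  G: 0
  H: 3
F has the most first-place votes.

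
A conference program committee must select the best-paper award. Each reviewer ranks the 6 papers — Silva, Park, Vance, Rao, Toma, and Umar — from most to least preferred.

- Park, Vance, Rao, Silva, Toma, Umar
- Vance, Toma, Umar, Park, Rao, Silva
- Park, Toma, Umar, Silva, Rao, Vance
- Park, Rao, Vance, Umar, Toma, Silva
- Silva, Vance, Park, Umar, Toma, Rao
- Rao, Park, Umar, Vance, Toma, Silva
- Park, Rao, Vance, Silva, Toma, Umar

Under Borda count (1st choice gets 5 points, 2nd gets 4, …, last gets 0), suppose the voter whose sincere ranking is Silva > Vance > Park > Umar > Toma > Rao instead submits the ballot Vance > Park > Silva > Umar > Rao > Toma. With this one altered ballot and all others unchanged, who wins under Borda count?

Borda totals with the altered ballot: Silva 9, Park 30, Vance 22, Rao 19, Toma 12, Umar 13.
The winner is unchanged: still Park.

Park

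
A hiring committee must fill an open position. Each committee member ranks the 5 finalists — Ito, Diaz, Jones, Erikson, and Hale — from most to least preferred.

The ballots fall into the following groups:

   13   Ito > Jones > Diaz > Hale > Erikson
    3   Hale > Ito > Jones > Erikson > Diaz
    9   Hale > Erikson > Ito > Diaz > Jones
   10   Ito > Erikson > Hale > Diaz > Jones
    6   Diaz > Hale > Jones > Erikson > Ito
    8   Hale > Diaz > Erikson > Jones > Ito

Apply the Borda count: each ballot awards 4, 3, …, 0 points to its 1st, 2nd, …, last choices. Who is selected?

Borda scores:
  Ito: 13·4 + 3·3 + 9·2 + 10·4 + 6·0 + 8·0 = 119
  Diaz: 13·2 + 3·0 + 9·1 + 10·1 + 6·4 + 8·3 = 93
  Jones: 13·3 + 3·2 + 9·0 + 10·0 + 6·2 + 8·1 = 65
  Erikson: 13·0 + 3·1 + 9·3 + 10·3 + 6·1 + 8·2 = 82
  Hale: 13·1 + 3·4 + 9·4 + 10·2 + 6·3 + 8·4 = 131
Hale has the highest total.

Hale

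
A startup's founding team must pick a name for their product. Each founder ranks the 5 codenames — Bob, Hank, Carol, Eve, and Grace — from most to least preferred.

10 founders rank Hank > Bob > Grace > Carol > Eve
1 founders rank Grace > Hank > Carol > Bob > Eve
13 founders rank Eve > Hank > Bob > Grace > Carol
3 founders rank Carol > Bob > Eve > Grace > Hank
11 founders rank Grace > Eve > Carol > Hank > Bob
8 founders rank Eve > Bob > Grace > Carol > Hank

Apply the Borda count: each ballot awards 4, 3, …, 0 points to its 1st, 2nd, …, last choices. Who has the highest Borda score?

Eve

Borda scores:
  Bob: 10·3 + 1 + 13·2 + 3·3 + 11·0 + 8·3 = 90
  Hank: 10·4 + 3 + 13·3 + 3·0 + 11·1 + 8·0 = 93
  Carol: 10·1 + 2 + 13·0 + 3·4 + 11·2 + 8·1 = 54
  Eve: 10·0 + 0 + 13·4 + 3·2 + 11·3 + 8·4 = 123
  Grace: 10·2 + 4 + 13·1 + 3·1 + 11·4 + 8·2 = 100
Eve has the highest total.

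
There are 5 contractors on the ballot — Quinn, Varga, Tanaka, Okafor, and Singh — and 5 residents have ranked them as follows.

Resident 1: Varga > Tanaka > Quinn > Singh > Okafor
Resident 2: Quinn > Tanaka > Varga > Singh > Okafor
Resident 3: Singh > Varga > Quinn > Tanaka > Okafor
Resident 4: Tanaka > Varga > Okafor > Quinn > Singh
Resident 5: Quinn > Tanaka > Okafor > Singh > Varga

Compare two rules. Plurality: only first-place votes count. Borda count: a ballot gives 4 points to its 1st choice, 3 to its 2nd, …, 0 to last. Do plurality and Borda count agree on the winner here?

No

Plurality first-place counts: Quinn 2, Varga 1, Tanaka 1, Okafor 0, Singh 1 → Quinn.
Borda totals: Quinn 13, Varga 12, Tanaka 14, Okafor 4, Singh 7 → Tanaka.
The two rules disagree: plurality picks Quinn, Borda picks Tanaka.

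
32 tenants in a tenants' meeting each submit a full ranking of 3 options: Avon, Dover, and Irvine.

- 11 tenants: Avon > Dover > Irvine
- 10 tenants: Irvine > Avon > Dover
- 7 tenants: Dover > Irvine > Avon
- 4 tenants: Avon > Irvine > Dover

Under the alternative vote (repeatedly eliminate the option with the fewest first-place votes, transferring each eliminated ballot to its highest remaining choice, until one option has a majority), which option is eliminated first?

Dover

Round 1: Avon 15, Irvine 10, Dover 7. Dover has the fewest and is eliminated.
Round 2: Irvine 17, Avon 15. Irvine has a majority.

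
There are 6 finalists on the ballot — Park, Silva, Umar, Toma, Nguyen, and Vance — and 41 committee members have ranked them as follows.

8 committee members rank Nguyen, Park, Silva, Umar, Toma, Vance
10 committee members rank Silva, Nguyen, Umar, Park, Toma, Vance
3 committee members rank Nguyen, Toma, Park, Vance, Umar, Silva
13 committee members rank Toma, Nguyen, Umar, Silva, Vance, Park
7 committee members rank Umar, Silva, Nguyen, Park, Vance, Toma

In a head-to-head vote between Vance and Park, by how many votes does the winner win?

Ballots ranking Vance above Park: 13.
Ballots ranking Park above Vance: 8+10+3+7 = 28.
Park wins 28–13, a margin of 15.

15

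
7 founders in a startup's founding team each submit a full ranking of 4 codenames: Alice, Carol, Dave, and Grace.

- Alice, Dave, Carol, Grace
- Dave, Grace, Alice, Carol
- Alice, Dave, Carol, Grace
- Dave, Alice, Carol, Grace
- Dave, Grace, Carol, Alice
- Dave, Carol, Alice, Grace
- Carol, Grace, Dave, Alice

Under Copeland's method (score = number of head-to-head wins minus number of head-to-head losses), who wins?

Dave

Pairwise results:
  Alice vs Carol: Alice wins 4–3.
  Alice vs Dave: Dave wins 5–2.
  Alice vs Grace: Alice wins 4–3.
  Carol vs Dave: Dave wins 6–1.
  Carol vs Grace: Carol wins 5–2.
  Dave vs Grace: Dave wins 6–1.
Copeland scores (wins − losses):
  Alice: 2 − 1 = 1
  Carol: 1 − 2 = -1
  Dave: 3 − 0 = 3
  Grace: 0 − 3 = -3
Dave has the best Copeland score.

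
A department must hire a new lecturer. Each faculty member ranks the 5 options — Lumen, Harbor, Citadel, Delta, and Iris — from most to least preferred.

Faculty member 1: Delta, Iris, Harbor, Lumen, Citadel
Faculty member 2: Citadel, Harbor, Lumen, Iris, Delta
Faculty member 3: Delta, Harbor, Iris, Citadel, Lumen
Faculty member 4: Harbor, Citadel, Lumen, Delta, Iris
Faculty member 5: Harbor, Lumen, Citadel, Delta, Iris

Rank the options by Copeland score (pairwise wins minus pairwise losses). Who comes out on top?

Pairwise results:
  Lumen vs Harbor: Harbor wins 5–0.
  Lumen vs Citadel: Citadel wins 3–2.
  Lumen vs Delta: Lumen wins 3–2.
  Lumen vs Iris: Lumen wins 3–2.
  Harbor vs Citadel: Harbor wins 4–1.
  Harbor vs Delta: Harbor wins 3–2.
  Harbor vs Iris: Harbor wins 4–1.
  Citadel vs Delta: Citadel wins 3–2.
  Citadel vs Iris: Citadel wins 3–2.
  Delta vs Iris: Delta wins 4–1.
Copeland scores (wins − losses):
  Lumen: 2 − 2 = 0
  Harbor: 4 − 0 = 4
  Citadel: 3 − 1 = 2
  Delta: 1 − 3 = -2
  Iris: 0 − 4 = -4
Harbor has the best Copeland score.

Harbor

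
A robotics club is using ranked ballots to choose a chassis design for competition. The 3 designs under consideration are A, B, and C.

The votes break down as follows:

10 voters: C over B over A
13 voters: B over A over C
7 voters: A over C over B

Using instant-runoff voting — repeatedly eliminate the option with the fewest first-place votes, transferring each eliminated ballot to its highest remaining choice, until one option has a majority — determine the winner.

C

Round 1: B 13, C 10, A 7. A has the fewest and is eliminated.
Round 2: C 17, B 13. C has a majority.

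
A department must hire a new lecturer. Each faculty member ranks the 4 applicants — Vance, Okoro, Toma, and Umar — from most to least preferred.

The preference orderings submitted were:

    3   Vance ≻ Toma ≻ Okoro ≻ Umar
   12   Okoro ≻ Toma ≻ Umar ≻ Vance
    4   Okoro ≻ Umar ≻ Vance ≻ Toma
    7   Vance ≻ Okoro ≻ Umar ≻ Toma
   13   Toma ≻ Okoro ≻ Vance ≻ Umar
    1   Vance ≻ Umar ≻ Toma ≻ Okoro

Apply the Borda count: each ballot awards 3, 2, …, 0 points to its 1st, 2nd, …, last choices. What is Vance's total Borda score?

50

Borda scores:
  Vance: 3·3 + 12·0 + 4·1 + 7·3 + 13·1 + 3 = 50
  Okoro: 3·1 + 12·3 + 4·3 + 7·2 + 13·2 + 0 = 91
  Toma: 3·2 + 12·2 + 4·0 + 7·0 + 13·3 + 1 = 70
  Umar: 3·0 + 12·1 + 4·2 + 7·1 + 13·0 + 2 = 29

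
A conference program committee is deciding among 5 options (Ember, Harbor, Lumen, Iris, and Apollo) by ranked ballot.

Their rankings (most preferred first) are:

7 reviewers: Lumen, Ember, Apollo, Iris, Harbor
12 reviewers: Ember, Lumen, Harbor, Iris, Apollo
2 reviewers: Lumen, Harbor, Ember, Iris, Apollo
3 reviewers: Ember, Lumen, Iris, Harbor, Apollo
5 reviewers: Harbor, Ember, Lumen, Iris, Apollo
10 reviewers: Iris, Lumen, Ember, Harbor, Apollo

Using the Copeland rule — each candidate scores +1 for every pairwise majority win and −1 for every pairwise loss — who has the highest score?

Ember

Pairwise results:
  Ember vs Harbor: Ember wins 32–7.
  Ember vs Lumen: Ember wins 20–19.
  Ember vs Iris: Ember wins 29–10.
  Ember vs Apollo: Ember wins 39–0.
  Harbor vs Lumen: Lumen wins 34–5.
  Harbor vs Iris: Iris wins 20–19.
  Harbor vs Apollo: Harbor wins 32–7.
  Lumen vs Iris: Lumen wins 29–10.
  Lumen vs Apollo: Lumen wins 39–0.
  Iris vs Apollo: Iris wins 32–7.
Copeland scores (wins − losses):
  Ember: 4 − 0 = 4
  Harbor: 1 − 3 = -2
  Lumen: 3 − 1 = 2
  Iris: 2 − 2 = 0
  Apollo: 0 − 4 = -4
Ember has the best Copeland score.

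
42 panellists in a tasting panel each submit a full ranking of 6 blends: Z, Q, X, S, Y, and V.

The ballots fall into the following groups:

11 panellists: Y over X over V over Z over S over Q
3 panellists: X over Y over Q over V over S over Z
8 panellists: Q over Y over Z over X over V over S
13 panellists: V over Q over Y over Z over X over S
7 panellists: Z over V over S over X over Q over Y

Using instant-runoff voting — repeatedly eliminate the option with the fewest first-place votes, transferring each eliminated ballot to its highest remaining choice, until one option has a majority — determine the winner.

Round 1: V 13, Y 11, Q 8, Z 7, X 3, S 0. S has the fewest and is eliminated.
Round 2: V 13, Y 11, Q 8, Z 7, X 3. X has the fewest and is eliminated.
Round 3: Y 14, V 13, Q 8, Z 7. Z has the fewest and is eliminated.
Round 4: V 20, Y 14, Q 8. Q has the fewest and is eliminated.
Round 5: Y 22, V 20. Y has a majority.

Y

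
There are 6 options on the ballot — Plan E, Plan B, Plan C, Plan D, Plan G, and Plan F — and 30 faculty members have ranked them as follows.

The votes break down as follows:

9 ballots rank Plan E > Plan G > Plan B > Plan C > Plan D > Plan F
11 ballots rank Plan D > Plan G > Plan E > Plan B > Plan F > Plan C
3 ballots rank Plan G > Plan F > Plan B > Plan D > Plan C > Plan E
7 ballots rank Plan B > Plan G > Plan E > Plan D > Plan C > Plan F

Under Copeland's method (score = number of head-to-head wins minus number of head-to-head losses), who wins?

Plan G

Pairwise results:
  Plan E vs Plan B: Plan E wins 20–10.
  Plan E vs Plan C: Plan E wins 27–3.
  Plan E vs Plan D: Plan E wins 16–14.
  Plan E vs Plan G: Plan G wins 21–9.
  Plan E vs Plan F: Plan E wins 27–3.
  Plan B vs Plan C: Plan B wins 30–0.
  Plan B vs Plan D: Plan B wins 19–11.
  Plan B vs Plan G: Plan G wins 23–7.
  Plan B vs Plan F: Plan B wins 27–3.
  Plan C vs Plan D: Plan D wins 21–9.
  Plan C vs Plan G: Plan G wins 30–0.
  Plan C vs Plan F: Plan C wins 16–14.
  Plan D vs Plan G: Plan G wins 19–11.
  Plan D vs Plan F: Plan D wins 27–3.
  Plan G vs Plan F: Plan G wins 30–0.
Copeland scores (wins − losses):
  Plan E: 4 − 1 = 3
  Plan B: 3 − 2 = 1
  Plan C: 1 − 4 = -3
  Plan D: 2 − 3 = -1
  Plan G: 5 − 0 = 5
  Plan F: 0 − 5 = -5
Plan G has the best Copeland score.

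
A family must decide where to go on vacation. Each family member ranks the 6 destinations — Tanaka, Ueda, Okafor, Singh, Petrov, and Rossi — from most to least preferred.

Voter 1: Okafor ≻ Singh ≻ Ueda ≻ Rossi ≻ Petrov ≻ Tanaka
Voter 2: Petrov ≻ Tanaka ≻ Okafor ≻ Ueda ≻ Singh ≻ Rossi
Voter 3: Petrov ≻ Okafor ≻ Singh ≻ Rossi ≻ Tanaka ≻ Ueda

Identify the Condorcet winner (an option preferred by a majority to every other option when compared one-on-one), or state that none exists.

Head-to-head results (3 voters total):
Tanaka vs Ueda: Tanaka wins 2–1.
Tanaka vs Okafor: Okafor wins 2–1.
Tanaka vs Singh: Singh wins 2–1.
Tanaka vs Petrov: Petrov wins 3–0.
Tanaka vs Rossi: Rossi wins 2–1.
Ueda vs Okafor: Okafor wins 3–0.
Ueda vs Singh: Singh wins 2–1.
Ueda vs Petrov: Petrov wins 2–1.
Ueda vs Rossi: Ueda wins 2–1.
Okafor vs Singh: Okafor wins 3–0.
Okafor vs Petrov: Petrov wins 2–1.
Okafor vs Rossi: Okafor wins 3–0.
Singh vs Petrov: Petrov wins 2–1.
Singh vs Rossi: Singh wins 3–0.
Petrov vs Rossi: Petrov wins 2–1.
Petrov beats each rival — Tanaka (3–0), Ueda (2–1), Okafor (2–1), Singh (2–1), Rossi (2–1) — so Petrov is the Condorcet winner.

Petrov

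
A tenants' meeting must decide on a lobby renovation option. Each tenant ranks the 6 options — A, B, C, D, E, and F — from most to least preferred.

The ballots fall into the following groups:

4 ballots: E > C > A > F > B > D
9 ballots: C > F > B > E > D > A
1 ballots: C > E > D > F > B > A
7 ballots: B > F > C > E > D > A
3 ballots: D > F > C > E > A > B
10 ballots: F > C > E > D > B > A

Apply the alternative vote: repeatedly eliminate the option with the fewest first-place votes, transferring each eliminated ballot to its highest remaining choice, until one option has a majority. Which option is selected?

Round 1: C 10, F 10, B 7, E 4, D 3, A 0. A has the fewest and is eliminated.
Round 2: C 10, F 10, B 7, E 4, D 3. D has the fewest and is eliminated.
Round 3: F 13, C 10, B 7, E 4. E has the fewest and is eliminated.
Round 4: C 14, F 13, B 7. B has the fewest and is eliminated.
Round 5: F 20, C 14. F has a majority.

F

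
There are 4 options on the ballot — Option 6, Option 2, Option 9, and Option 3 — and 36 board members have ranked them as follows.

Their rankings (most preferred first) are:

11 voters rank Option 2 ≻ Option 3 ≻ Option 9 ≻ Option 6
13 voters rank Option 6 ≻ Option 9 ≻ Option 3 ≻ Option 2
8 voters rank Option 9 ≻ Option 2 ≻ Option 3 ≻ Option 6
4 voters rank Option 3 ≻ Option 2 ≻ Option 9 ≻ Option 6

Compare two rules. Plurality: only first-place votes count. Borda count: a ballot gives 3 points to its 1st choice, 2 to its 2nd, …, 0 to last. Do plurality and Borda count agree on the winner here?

Plurality first-place counts: Option 6 13, Option 2 11, Option 9 8, Option 3 4 → Option 6.
Borda totals: Option 6 39, Option 2 57, Option 9 65, Option 3 55 → Option 9.
The two rules disagree: plurality picks Option 6, Borda picks Option 9.

No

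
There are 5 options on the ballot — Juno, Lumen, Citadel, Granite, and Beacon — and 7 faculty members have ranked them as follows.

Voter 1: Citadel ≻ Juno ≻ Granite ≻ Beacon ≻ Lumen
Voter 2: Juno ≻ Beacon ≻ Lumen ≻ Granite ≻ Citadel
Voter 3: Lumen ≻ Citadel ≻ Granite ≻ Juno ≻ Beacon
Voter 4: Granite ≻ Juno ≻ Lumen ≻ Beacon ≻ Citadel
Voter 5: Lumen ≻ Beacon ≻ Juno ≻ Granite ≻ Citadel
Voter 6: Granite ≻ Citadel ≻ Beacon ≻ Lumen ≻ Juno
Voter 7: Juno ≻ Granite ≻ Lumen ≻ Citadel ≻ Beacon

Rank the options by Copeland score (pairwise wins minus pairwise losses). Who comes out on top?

Pairwise results:
  Juno vs Lumen: Juno wins 4–3.
  Juno vs Citadel: Juno wins 4–3.
  Juno vs Granite: Juno wins 4–3.
  Juno vs Beacon: Juno wins 5–2.
  Lumen vs Citadel: Lumen wins 5–2.
  Lumen vs Granite: Granite wins 4–3.
  Lumen vs Beacon: Lumen wins 4–3.
  Citadel vs Granite: Granite wins 5–2.
  Citadel vs Beacon: Citadel wins 4–3.
  Granite vs Beacon: Granite wins 5–2.
Copeland scores (wins − losses):
  Juno: 4 − 0 = 4
  Lumen: 2 − 2 = 0
  Citadel: 1 − 3 = -2
  Granite: 3 − 1 = 2
  Beacon: 0 − 4 = -4
Juno has the best Copeland score.

Juno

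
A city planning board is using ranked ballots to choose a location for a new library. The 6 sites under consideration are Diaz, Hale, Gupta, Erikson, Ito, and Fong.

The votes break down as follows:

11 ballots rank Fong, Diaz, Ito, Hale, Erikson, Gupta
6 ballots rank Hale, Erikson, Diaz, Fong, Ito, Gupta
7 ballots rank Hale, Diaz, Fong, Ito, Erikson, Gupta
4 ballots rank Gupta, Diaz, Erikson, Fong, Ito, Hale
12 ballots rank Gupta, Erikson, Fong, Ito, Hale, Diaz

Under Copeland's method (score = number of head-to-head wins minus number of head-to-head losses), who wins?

Fong

Pairwise results:
  Diaz vs Hale: Hale wins 25–15.
  Diaz vs Gupta: Diaz wins 24–16.
  Diaz vs Erikson: Diaz wins 22–18.
  Diaz vs Ito: Diaz wins 28–12.
  Diaz vs Fong: Fong wins 23–17.
  Hale vs Gupta: Hale wins 24–16.
  Hale vs Erikson: Hale wins 24–16.
  Hale vs Ito: Ito wins 27–13.
  Hale vs Fong: Fong wins 27–13.
  Gupta vs Erikson: Erikson wins 24–16.
  Gupta vs Ito: Ito wins 24–16.
  Gupta vs Fong: Fong wins 24–16.
  Erikson vs Ito: Erikson wins 22–18.
  Erikson vs Fong: Erikson wins 22–18.
  Ito vs Fong: Fong wins 40–0.
Copeland scores (wins − losses):
  Diaz: 3 − 2 = 1
  Hale: 3 − 2 = 1
  Gupta: 0 − 5 = -5
  Erikson: 3 − 2 = 1
  Ito: 2 − 3 = -1
  Fong: 4 − 1 = 3
Fong has the best Copeland score.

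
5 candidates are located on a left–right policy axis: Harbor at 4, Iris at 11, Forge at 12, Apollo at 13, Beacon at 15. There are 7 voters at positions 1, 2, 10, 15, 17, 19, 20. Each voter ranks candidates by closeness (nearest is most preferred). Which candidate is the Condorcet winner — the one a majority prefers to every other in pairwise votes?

Beacon

With single-peaked preferences on a line, the Condorcet winner is the candidate closest to the median voter.
The median voter (position 15) is closest to Beacon at 15.
Check: Beacon vs Apollo — voters closer to Beacon: 4 of 7.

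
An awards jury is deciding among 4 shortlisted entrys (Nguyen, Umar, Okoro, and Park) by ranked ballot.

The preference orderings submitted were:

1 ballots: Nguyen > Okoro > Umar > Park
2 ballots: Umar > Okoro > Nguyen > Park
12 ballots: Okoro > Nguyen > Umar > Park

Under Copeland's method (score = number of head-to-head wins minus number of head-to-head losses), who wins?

Okoro

Pairwise results:
  Nguyen vs Umar: Nguyen wins 13–2.
  Nguyen vs Okoro: Okoro wins 14–1.
  Nguyen vs Park: Nguyen wins 15–0.
  Umar vs Okoro: Okoro wins 13–2.
  Umar vs Park: Umar wins 15–0.
  Okoro vs Park: Okoro wins 15–0.
Copeland scores (wins − losses):
  Nguyen: 2 − 1 = 1
  Umar: 1 − 2 = -1
  Okoro: 3 − 0 = 3
  Park: 0 − 3 = -3
Okoro has the best Copeland score.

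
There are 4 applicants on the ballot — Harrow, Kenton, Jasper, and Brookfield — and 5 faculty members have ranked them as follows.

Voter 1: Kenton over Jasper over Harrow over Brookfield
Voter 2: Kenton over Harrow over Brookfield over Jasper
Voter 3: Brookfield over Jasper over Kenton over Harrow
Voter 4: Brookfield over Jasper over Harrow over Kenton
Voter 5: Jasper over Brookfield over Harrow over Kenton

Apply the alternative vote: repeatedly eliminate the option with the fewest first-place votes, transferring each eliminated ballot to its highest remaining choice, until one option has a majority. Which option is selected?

Brookfield

Round 1: Kenton 2, Brookfield 2, Jasper 1, Harrow 0. Harrow has the fewest and is eliminated.
Round 2: Kenton 2, Brookfield 2, Jasper 1. Jasper has the fewest and is eliminated.
Round 3: Brookfield 3, Kenton 2. Brookfield has a majority.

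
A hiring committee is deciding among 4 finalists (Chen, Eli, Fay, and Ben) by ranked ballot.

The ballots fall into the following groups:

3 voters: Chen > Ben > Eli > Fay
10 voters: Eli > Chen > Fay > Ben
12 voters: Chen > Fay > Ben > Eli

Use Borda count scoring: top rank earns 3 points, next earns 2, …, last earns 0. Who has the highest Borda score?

Borda scores:
  Chen: 3·3 + 10·2 + 12·3 = 65
  Eli: 3·1 + 10·3 + 12·0 = 33
  Fay: 3·0 + 10·1 + 12·2 = 34
  Ben: 3·2 + 10·0 + 12·1 = 18
Chen has the highest total.

Chen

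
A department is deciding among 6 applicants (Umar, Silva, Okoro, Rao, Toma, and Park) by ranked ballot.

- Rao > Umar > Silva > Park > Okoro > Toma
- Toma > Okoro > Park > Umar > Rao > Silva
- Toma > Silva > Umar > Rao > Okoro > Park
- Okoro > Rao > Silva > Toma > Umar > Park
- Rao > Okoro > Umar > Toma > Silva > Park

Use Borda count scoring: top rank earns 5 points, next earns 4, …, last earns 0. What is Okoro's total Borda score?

Borda scores:
  Umar: 4 + 2 + 3 + 1 + 3 = 13
  Silva: 3 + 0 + 4 + 3 + 1 = 11
  Okoro: 1 + 4 + 1 + 5 + 4 = 15
  Rao: 5 + 1 + 2 + 4 + 5 = 17
  Toma: 0 + 5 + 5 + 2 + 2 = 14
  Park: 2 + 3 + 0 + 0 + 0 = 5

15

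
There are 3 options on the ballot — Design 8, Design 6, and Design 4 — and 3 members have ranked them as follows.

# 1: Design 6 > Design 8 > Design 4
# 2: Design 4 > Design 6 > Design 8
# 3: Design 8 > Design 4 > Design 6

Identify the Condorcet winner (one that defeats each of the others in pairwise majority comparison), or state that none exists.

There is no Condorcet winner

Head-to-head results (3 voters total):
Design 8 vs Design 6: Design 6 wins 2–1.
Design 8 vs Design 4: Design 8 wins 2–1.
Design 6 vs Design 4: Design 4 wins 2–1.
No candidate beats all others: Design 8 beats Design 4 beats Design 6 beats Design 8, a majority cycle.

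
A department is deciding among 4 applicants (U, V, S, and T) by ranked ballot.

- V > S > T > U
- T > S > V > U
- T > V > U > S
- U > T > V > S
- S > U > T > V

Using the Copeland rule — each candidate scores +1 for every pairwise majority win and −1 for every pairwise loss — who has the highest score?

T

Pairwise results:
  U vs V: V wins 3–2.
  U vs S: S wins 3–2.
  U vs T: T wins 3–2.
  V vs S: V wins 3–2.
  V vs T: T wins 4–1.
  S vs T: T wins 3–2.
Copeland scores (wins − losses):
  U: 0 − 3 = -3
  V: 2 − 1 = 1
  S: 1 − 2 = -1
  T: 3 − 0 = 3
T has the best Copeland score.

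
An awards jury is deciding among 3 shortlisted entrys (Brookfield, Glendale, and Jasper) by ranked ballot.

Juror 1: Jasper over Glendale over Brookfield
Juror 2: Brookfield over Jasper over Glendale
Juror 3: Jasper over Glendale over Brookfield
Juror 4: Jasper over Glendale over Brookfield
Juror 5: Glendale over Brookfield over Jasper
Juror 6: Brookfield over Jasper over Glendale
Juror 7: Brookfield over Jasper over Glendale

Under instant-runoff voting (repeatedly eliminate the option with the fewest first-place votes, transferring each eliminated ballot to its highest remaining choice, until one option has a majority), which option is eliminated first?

Round 1: Brookfield 3, Jasper 3, Glendale 1. Glendale has the fewest and is eliminated.
Round 2: Brookfield 4, Jasper 3. Brookfield has a majority.

Glendale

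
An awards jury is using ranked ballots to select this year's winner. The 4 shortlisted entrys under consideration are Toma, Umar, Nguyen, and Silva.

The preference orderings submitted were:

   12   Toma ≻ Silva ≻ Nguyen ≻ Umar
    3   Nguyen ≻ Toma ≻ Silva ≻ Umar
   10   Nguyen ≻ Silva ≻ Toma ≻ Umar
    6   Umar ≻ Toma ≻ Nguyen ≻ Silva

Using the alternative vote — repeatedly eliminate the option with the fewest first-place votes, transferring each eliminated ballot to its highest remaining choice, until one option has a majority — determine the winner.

Toma

Round 1: Nguyen 13, Toma 12, Umar 6, Silva 0. Silva has the fewest and is eliminated.
Round 2: Nguyen 13, Toma 12, Umar 6. Umar has the fewest and is eliminated.
Round 3: Toma 18, Nguyen 13. Toma has a majority.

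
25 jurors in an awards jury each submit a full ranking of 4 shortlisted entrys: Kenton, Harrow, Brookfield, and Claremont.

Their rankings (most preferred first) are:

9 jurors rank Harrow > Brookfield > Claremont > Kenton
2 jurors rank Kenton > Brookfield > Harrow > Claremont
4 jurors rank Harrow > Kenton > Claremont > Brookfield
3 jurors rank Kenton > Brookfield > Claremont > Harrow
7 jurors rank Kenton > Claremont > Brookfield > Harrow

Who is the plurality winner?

First-place vote totals:
  Kenton: 12
  Harrow: 13
  Brookfield: 0
  Claremont: 0
Harrow has the most first-place votes.

Harrow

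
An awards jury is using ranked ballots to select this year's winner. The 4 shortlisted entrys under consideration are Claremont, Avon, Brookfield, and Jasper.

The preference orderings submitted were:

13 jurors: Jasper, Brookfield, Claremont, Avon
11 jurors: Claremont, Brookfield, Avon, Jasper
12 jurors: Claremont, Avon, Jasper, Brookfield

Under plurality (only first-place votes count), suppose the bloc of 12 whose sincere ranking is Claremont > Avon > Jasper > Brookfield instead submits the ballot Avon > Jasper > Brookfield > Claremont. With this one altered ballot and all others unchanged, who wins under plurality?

First-place totals with the altered ballot: Claremont 11, Avon 12, Brookfield 0, Jasper 13.
The switch changes the winner from Claremont to Jasper.

Jasper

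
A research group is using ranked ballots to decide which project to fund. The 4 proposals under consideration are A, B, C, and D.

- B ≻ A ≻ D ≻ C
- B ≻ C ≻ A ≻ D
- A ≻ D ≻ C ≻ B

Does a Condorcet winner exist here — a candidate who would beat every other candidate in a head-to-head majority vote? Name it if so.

B

Head-to-head results (3 voters total):
A vs B: B wins 2–1.
A vs C: A wins 2–1.
A vs D: A wins 3–0.
B vs C: B wins 2–1.
B vs D: B wins 2–1.
C vs D: D wins 2–1.
B beats each rival — A (2–1), C (2–1), D (2–1) — so B is the Condorcet winner.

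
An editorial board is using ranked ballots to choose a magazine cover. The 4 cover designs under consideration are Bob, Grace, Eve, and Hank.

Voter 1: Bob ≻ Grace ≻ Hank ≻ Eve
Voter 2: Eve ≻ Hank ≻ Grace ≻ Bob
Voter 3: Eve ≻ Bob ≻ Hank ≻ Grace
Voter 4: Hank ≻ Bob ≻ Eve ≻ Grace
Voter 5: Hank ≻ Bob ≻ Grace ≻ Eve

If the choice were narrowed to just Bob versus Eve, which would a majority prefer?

Ballots ranking Bob above Eve: 3.
Ballots ranking Eve above Bob: 2.
Bob wins the head-to-head, 3–2.

Bob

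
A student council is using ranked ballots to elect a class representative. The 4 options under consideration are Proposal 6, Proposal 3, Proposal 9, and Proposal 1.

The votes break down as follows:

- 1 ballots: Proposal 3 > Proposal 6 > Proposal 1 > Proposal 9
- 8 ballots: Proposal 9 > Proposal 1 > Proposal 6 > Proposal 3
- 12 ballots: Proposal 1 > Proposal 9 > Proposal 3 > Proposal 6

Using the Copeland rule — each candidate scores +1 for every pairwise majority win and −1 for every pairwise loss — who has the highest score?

Pairwise results:
  Proposal 6 vs Proposal 3: Proposal 3 wins 13–8.
  Proposal 6 vs Proposal 9: Proposal 9 wins 20–1.
  Proposal 6 vs Proposal 1: Proposal 1 wins 20–1.
  Proposal 3 vs Proposal 9: Proposal 9 wins 20–1.
  Proposal 3 vs Proposal 1: Proposal 1 wins 20–1.
  Proposal 9 vs Proposal 1: Proposal 1 wins 13–8.
Copeland scores (wins − losses):
  Proposal 6: 0 − 3 = -3
  Proposal 3: 1 − 2 = -1
  Proposal 9: 2 − 1 = 1
  Proposal 1: 3 − 0 = 3
Proposal 1 has the best Copeland score.

Proposal 1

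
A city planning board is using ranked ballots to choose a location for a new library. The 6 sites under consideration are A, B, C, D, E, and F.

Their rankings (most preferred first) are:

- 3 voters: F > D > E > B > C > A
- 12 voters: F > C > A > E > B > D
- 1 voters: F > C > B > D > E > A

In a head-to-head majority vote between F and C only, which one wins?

Ballots ranking F above C: 3+12+1 = 16.
Ballots ranking C above F: 0.
F wins the head-to-head, 16–0.

F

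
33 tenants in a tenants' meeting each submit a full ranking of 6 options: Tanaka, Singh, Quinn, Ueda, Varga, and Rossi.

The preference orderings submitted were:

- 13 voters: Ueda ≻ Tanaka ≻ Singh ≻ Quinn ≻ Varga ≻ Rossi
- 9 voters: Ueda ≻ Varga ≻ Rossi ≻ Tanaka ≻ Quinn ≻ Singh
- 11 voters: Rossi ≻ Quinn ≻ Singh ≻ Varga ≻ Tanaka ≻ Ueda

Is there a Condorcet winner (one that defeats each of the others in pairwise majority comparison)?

Head-to-head results (33 voters total):
Tanaka vs Singh: Tanaka wins 22–11.
Tanaka vs Quinn: Tanaka wins 22–11.
Tanaka vs Ueda: Ueda wins 22–11.
Tanaka vs Varga: Varga wins 20–13.
Tanaka vs Rossi: Rossi wins 20–13.
Singh vs Quinn: Quinn wins 20–13.
Singh vs Ueda: Ueda wins 22–11.
Singh vs Varga: Singh wins 24–9.
Singh vs Rossi: Rossi wins 20–13.
Quinn vs Ueda: Ueda wins 22–11.
Quinn vs Varga: Quinn wins 24–9.
Quinn vs Rossi: Rossi wins 20–13.
Ueda vs Varga: Ueda wins 22–11.
Ueda vs Rossi: Ueda wins 22–11.
Varga vs Rossi: Varga wins 22–11.
Ueda beats each rival — Tanaka (22–11), Singh (22–11), Quinn (22–11), Varga (22–11), Rossi (22–11) — so Ueda is the Condorcet winner.

Yes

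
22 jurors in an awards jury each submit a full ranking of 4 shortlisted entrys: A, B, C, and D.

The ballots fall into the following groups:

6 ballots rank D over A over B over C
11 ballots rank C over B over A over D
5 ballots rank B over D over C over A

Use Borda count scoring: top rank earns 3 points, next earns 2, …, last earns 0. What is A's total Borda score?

23

Borda scores:
  A: 6·2 + 11·1 + 5·0 = 23
  B: 6·1 + 11·2 + 5·3 = 43
  C: 6·0 + 11·3 + 5·1 = 38
  D: 6·3 + 11·0 + 5·2 = 28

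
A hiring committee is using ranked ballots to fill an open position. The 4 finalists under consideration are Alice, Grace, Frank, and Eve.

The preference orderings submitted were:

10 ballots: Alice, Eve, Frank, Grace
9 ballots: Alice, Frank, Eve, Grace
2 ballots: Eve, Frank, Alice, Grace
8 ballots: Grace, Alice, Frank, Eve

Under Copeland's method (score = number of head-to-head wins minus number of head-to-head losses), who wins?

Alice

Pairwise results:
  Alice vs Grace: Alice wins 21–8.
  Alice vs Frank: Alice wins 27–2.
  Alice vs Eve: Alice wins 27–2.
  Grace vs Frank: Frank wins 21–8.
  Grace vs Eve: Eve wins 21–8.
  Frank vs Eve: Frank wins 17–12.
Copeland scores (wins − losses):
  Alice: 3 − 0 = 3
  Grace: 0 − 3 = -3
  Frank: 2 − 1 = 1
  Eve: 1 − 2 = -1
Alice has the best Copeland score.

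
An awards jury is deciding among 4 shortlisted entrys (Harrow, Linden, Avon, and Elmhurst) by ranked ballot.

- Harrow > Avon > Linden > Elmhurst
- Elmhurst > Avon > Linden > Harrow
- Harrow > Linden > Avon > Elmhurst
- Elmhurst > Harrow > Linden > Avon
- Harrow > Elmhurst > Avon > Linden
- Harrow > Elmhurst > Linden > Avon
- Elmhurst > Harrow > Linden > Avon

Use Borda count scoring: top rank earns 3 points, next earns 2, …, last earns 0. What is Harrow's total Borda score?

16

Borda scores:
  Harrow: 3 + 0 + 3 + 2 + 3 + 3 + 2 = 16
  Linden: 1 + 1 + 2 + 1 + 0 + 1 + 1 = 7
  Avon: 2 + 2 + 1 + 0 + 1 + 0 + 0 = 6
  Elmhurst: 0 + 3 + 0 + 3 + 2 + 2 + 3 = 13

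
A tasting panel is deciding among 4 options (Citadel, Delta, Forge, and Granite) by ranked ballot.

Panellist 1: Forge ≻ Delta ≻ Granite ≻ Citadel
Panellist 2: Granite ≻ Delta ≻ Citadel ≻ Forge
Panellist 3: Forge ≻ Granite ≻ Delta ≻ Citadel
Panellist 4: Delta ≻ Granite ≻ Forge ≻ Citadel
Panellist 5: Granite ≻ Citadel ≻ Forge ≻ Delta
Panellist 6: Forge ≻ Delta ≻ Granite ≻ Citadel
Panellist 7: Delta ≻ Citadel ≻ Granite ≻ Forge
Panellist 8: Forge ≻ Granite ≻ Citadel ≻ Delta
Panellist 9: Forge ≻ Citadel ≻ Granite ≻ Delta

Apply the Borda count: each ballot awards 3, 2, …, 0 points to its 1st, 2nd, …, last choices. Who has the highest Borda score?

Forge

Borda scores:
  Citadel: 0 + 1 + 0 + 0 + 2 + 0 + 2 + 1 + 2 = 8
  Delta: 2 + 2 + 1 + 3 + 0 + 2 + 3 + 0 + 0 = 13
  Forge: 3 + 0 + 3 + 1 + 1 + 3 + 0 + 3 + 3 = 17
  Granite: 1 + 3 + 2 + 2 + 3 + 1 + 1 + 2 + 1 = 16
Forge has the highest total.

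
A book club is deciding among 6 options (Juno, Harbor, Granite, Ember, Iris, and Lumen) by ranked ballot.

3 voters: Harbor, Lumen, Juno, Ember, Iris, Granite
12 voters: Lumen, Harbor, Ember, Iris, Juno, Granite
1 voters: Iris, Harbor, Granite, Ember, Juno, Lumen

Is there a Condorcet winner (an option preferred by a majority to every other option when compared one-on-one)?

Yes

Head-to-head results (16 voters total):
Juno vs Harbor: Harbor wins 16–0.
Juno vs Granite: Juno wins 15–1.
Juno vs Ember: Ember wins 13–3.
Juno vs Iris: Iris wins 13–3.
Juno vs Lumen: Lumen wins 15–1.
Harbor vs Granite: Harbor wins 16–0.
Harbor vs Ember: Harbor wins 16–0.
Harbor vs Iris: Harbor wins 15–1.
Harbor vs Lumen: Lumen wins 12–4.
Granite vs Ember: Ember wins 15–1.
Granite vs Iris: Iris wins 16–0.
Granite vs Lumen: Lumen wins 15–1.
Ember vs Iris: Ember wins 15–1.
Ember vs Lumen: Lumen wins 15–1.
Iris vs Lumen: Lumen wins 15–1.
Lumen beats each rival — Juno (15–1), Harbor (12–4), Granite (15–1), Ember (15–1), Iris (15–1) — so Lumen is the Condorcet winner.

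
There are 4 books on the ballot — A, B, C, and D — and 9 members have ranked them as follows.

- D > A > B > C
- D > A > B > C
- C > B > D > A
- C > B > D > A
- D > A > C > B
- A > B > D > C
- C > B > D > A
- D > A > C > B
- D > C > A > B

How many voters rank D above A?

Ballots ranking D above A: 8.
Ballots ranking A above D: 1.
So 8 of 9 voters prefer D to A.

8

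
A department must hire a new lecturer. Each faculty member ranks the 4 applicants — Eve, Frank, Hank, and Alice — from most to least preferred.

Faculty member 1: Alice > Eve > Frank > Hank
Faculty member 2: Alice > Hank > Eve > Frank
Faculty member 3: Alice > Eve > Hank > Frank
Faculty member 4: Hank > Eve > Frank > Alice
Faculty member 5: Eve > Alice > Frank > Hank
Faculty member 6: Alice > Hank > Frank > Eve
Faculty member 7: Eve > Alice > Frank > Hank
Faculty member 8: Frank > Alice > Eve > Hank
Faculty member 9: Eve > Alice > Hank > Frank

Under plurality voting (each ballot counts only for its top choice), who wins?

First-place vote totals:
  Eve: 3
  Frank: 1
  Hank: 1
  Alice: 4
Alice has the most first-place votes.

Alice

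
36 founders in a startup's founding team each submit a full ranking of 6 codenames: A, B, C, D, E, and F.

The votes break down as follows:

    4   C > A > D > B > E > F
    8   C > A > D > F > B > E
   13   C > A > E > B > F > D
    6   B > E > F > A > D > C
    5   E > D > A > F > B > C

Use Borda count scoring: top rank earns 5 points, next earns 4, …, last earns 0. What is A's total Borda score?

Borda scores:
  A: 4·4 + 8·4 + 13·4 + 6·2 + 5·3 = 127
  B: 4·2 + 8·1 + 13·2 + 6·5 + 5·1 = 77
  C: 4·5 + 8·5 + 13·5 + 6·0 + 5·0 = 125
  D: 4·3 + 8·3 + 13·0 + 6·1 + 5·4 = 62
  E: 4·1 + 8·0 + 13·3 + 6·4 + 5·5 = 92
  F: 4·0 + 8·2 + 13·1 + 6·3 + 5·2 = 57

127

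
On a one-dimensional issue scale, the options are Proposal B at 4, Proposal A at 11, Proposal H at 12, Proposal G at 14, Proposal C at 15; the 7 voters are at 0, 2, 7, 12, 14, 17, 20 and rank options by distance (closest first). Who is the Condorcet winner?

With single-peaked preferences on a line, the Condorcet winner is the candidate closest to the median voter.
The median voter (position 12) is closest to Proposal H at 12.
Check: Proposal H vs Proposal A — voters closer to Proposal H: 4 of 7.

Proposal H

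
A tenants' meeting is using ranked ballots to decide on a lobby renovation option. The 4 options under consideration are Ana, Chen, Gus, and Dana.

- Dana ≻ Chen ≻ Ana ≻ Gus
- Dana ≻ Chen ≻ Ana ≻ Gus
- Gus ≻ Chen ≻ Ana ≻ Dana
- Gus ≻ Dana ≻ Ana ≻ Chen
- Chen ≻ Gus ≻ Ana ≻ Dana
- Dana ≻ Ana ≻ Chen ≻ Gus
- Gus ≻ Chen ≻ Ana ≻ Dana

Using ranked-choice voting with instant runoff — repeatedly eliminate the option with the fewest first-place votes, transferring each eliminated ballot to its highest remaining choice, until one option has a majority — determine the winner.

Gus

Round 1: Gus 3, Dana 3, Chen 1, Ana 0. Ana has the fewest and is eliminated.
Round 2: Gus 3, Dana 3, Chen 1. Chen has the fewest and is eliminated.
Round 3: Gus 4, Dana 3. Gus has a majority.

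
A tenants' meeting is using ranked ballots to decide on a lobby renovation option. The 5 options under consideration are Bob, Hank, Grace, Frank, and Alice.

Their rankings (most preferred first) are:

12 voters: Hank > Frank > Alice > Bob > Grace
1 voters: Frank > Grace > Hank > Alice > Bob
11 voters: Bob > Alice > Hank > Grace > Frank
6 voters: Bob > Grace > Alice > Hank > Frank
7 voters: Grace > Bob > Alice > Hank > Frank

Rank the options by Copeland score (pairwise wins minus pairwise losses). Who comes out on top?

Pairwise results:
  Bob vs Hank: Bob wins 24–13.
  Bob vs Grace: Bob wins 29–8.
  Bob vs Frank: Bob wins 24–13.
  Bob vs Alice: Bob wins 24–13.
  Hank vs Grace: Hank wins 23–14.
  Hank vs Frank: Hank wins 36–1.
  Hank vs Alice: Alice wins 24–13.
  Grace vs Frank: Grace wins 24–13.
  Grace vs Alice: Alice wins 23–14.
  Frank vs Alice: Alice wins 24–13.
Copeland scores (wins − losses):
  Bob: 4 − 0 = 4
  Hank: 2 − 2 = 0
  Grace: 1 − 3 = -2
  Frank: 0 − 4 = -4
  Alice: 3 − 1 = 2
Bob has the best Copeland score.

Bob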